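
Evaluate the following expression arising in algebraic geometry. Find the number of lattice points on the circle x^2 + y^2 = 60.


Systematically check integer values of x where x^2 <= 60.
For each valid x, check if 60 - x^2 is a perfect square.
Total integer solutions found: 0

0


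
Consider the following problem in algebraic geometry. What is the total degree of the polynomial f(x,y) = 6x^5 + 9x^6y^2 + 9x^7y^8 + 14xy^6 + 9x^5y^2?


Examine each term for its total degree (sum of exponents).
  Term '6x^5' has total degree 5+0 = 5.
  Term '9x^6y^2' has total degree 6+2 = 8.
  Term '9x^7y^8' has total degree 7+8 = 15.
  Term '14xy^6' has total degree 1+6 = 7.
  Term '9x^5y^2' has total degree 5+2 = 7.
The maximum total degree among all terms is 15.

15


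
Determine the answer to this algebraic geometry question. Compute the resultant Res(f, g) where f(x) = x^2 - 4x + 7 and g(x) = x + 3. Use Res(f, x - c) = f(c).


For Res(f, x - c), we evaluate f at x = c.
f(-3) = (-3)^2 - 4*(-3) + 7
= 9 + 12 + 7
= 21 + 7 = 28
Res(f, g) = 28

28


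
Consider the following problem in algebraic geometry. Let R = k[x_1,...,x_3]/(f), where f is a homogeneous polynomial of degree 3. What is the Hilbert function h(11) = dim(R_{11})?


For R = k[x_1,...,x_n]/(f) with f homogeneous of degree e:
The Hilbert series is (1 - t^e)/(1 - t)^n.
So h(d) = C(d+n-1, n-1) - C(d-e+n-1, n-1) for d >= e.
With n=3, e=3, d=11:
C(11+3-1, 3-1) = C(13, 2) = 78
C(11-3+3-1, 3-1) = C(10, 2) = 45
h(11) = 78 - 45 = 33

33


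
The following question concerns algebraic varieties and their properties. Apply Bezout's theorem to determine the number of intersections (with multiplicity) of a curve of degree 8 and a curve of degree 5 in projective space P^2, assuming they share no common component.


Bezout's theorem states the intersection count equals the product of degrees.
Intersection count = 8 * 5 = 40

40


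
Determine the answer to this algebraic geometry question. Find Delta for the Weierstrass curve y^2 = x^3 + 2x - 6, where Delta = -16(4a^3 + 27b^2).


Compute each component:
4a^3 = 4*2^3 = 4*8 = 32
27b^2 = 27*(-6)^2 = 27*36 = 972
4a^3 + 27b^2 = 32 + 972 = 1004
Delta = -16*1004 = -16064

-16064


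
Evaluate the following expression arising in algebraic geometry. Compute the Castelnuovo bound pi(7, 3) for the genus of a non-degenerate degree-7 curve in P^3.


Castelnuovo's bound: write d - 1 = m(r-1) + epsilon with 0 <= epsilon < r-1.
d - 1 = 7 - 1 = 6
r - 1 = 3 - 1 = 2
6 = 3*2 + 0, so m = 3, epsilon = 0
pi(d, r) = m(m-1)(r-1)/2 + m*epsilon
= 3*2*2/2 + 3*0
= 12/2 + 0
= 6 + 0 = 6

6


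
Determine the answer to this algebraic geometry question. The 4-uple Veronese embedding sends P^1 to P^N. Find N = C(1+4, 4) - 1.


The Veronese embedding v_d: P^n -> P^N maps each point to all
degree-d monomials in n+1 homogeneous coordinates.
N = C(n+d, d) - 1
N = C(1+4, 4) - 1
N = C(5, 4) - 1
C(5, 4) = 5
N = 5 - 1 = 4

4


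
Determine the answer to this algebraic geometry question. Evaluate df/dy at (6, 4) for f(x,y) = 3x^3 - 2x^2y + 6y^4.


df/dy = (-2)*x^2 + 4*6*y^3
At (6,4): (-2)*6^2 + 4*6*4^3
= -72 + 1536
= 1464

1464


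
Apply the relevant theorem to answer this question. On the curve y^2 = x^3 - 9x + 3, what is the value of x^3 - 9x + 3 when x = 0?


Compute x^3 - 9x + 3 at x = 0:
x^3 = 0^3 = 0
(-9)*x = (-9)*0 = 0
Sum: 0 + 0 + 3 = 3

3


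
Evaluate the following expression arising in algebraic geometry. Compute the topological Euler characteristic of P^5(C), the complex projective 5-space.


The complex projective space P^5 has one cell in each even real dimension 0, 2, ..., 10.
The cohomology groups are H^{2k}(P^5) = Z for k = 0,...,5, and 0 otherwise.
Euler characteristic = sum of Betti numbers = 1 per even-dimensional cohomology group.
chi(P^5) = 5 + 1 = 6

6


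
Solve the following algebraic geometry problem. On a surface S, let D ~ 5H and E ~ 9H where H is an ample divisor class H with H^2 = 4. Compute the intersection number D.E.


Using bilinearity of the intersection pairing on a surface S:
(aH).(bH) = ab * (H.H)
We have H^2 = 4.
D.E = (5H).(9H) = 5*9*4
= 45*4
= 180

180


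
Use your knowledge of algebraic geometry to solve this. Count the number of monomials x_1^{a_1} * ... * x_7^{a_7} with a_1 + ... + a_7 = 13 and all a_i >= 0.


The number of degree-13 monomials in 7 variables is C(d+n-1, n-1).
= C(13+7-1, 7-1) = C(19, 6)
= 27132

27132


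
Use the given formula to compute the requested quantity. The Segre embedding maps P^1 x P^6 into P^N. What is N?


The Segre embedding maps P^m x P^n into P^N via
all products of coordinates from each factor.
N = (m+1)(n+1) - 1
N = (1+1)(6+1) - 1
N = 2*7 - 1
N = 14 - 1 = 13

13


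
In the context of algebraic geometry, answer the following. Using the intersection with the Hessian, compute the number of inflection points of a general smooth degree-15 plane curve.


For a general smooth plane curve C of degree d, the inflection points are
the intersection of C with its Hessian curve, which has degree 3(d-2).
By Bezout, the total intersection number is d * 3(d-2) = 15 * 39 = 585.
For a general curve every flex is ordinary, so each contributes
multiplicity 1 to C·Hess(C), and the number of distinct inflection
points is 3d(d-2).
Inflection points = 3*15*(15-2) = 3*15*13 = 585

585


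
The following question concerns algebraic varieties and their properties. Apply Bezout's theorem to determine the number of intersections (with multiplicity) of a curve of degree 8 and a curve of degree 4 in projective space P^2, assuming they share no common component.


Bezout's theorem states the intersection count equals the product of degrees.
Intersection count = 8 * 4 = 32

32


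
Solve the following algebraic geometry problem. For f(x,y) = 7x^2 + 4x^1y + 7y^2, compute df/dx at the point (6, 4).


df/dx = 2*7*x^1 + 1*4*x^0*y
At (6,4): 2*7*6^1 + 1*4*6^0*4
= 84 + 16
= 100

100


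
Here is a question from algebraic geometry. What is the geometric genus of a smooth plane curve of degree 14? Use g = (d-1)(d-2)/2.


Using the genus formula for smooth plane curves:
g = (d-1)(d-2)/2
g = (14-1)(14-2)/2
g = 13*12/2
g = 156/2 = 78

78


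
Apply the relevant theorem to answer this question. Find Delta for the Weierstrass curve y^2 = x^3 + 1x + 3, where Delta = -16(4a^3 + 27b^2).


Compute each component:
4a^3 = 4*1^3 = 4*1 = 4
27b^2 = 27*3^2 = 27*9 = 243
4a^3 + 27b^2 = 4 + 243 = 247
Delta = -16*247 = -3952

-3952


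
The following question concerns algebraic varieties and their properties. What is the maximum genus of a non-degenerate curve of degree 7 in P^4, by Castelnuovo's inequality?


Castelnuovo's bound: write d - 1 = m(r-1) + epsilon with 0 <= epsilon < r-1.
d - 1 = 7 - 1 = 6
r - 1 = 4 - 1 = 3
6 = 2*3 + 0, so m = 2, epsilon = 0
pi(d, r) = m(m-1)(r-1)/2 + m*epsilon
= 2*1*3/2 + 2*0
= 6/2 + 0
= 3 + 0 = 3

3


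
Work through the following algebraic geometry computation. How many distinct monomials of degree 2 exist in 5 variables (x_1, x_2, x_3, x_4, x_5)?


The number of degree-2 monomials in 5 variables is C(d+n-1, n-1).
= C(2+5-1, 5-1) = C(6, 4)
= 15

15


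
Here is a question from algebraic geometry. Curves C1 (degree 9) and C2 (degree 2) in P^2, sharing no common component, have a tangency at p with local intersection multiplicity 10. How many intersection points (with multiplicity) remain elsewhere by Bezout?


By Bezout's theorem, the total intersection number is d1 * d2.
Total = 9 * 2 = 18
Intersection multiplicity at p = 10
Remaining intersections = 18 - 10 = 8

8


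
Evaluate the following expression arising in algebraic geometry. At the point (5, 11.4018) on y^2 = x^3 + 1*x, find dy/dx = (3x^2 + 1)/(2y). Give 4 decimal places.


Using implicit differentiation of y^2 = x^3 + 1*x:
2y * dy/dx = 3x^2 + 1
dy/dx = (3x^2 + 1)/(2y)
Numerator: 3*5^2 + 1 = 76
Denominator: 2*11.4018 = 22.8036
dy/dx = 76/22.8036 = 3.3328

3.3328


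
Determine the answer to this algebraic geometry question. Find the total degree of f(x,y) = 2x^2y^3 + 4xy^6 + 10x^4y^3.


Examine each term for its total degree (sum of exponents).
  Term '2x^2y^3' has total degree 2+3 = 5.
  Term '4xy^6' has total degree 1+6 = 7.
  Term '10x^4y^3' has total degree 4+3 = 7.
The maximum total degree among all terms is 7.

7


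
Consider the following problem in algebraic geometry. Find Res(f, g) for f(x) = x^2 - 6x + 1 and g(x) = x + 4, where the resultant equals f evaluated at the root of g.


For Res(f, x - c), we evaluate f at x = c.
f(-4) = (-4)^2 - 6*(-4) + 1
= 16 + 24 + 1
= 40 + 1 = 41
Res(f, g) = 41

41


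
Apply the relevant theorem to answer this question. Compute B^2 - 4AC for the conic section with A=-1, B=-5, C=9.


The discriminant of a conic Ax^2 + Bxy + Cy^2 + ... = 0 is B^2 - 4AC.
B^2 = (-5)^2 = 25
4AC = 4*(-1)*9 = -36
Discriminant = 25 + 36 = 61

61


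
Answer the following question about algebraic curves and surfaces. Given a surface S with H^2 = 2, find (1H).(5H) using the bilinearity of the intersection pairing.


Using bilinearity of the intersection pairing on a surface S:
(aH).(bH) = ab * (H.H)
We have H^2 = 2.
D.E = (1H).(5H) = 1*5*2
= 5*2
= 10

10


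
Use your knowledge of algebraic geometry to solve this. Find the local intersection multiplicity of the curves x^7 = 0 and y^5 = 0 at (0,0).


The intersection multiplicity of V(x^a) and V(y^b) at the origin is:
I(O; V(x^7), V(y^5)) = dim_k(k[x,y]/(x^7, y^5))
A basis for k[x,y]/(x^7, y^5) is the set of monomials x^i * y^j
where 0 <= i < 7 and 0 <= j < 5.
The number of such monomials is 7 * 5 = 35

35


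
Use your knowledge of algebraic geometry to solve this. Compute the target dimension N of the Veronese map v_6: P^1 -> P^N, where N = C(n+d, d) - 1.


The Veronese embedding v_d: P^n -> P^N maps each point to all
degree-d monomials in n+1 homogeneous coordinates.
N = C(n+d, d) - 1
N = C(1+6, 6) - 1
N = C(7, 6) - 1
C(7, 6) = 7
N = 7 - 1 = 6

6


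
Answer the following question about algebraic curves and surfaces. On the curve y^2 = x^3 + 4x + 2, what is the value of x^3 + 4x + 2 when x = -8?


Compute x^3 + 4x + 2 at x = -8:
x^3 = (-8)^3 = -512
4*x = 4*(-8) = -32
Sum: -512 - 32 + 2 = -542

-542


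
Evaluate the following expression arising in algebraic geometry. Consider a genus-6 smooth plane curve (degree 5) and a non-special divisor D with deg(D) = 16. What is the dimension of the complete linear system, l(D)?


First, compute the genus of a smooth plane curve of degree 5:
g = (d-1)(d-2)/2 = (5-1)(5-2)/2 = 6
For a non-special divisor D (i.e., h^1(D) = 0), Riemann-Roch gives:
l(D) = deg(D) - g + 1
Since deg(D) = 16 >= 2g - 1 = 11, D is non-special.
l(D) = 16 - 6 + 1 = 11

11


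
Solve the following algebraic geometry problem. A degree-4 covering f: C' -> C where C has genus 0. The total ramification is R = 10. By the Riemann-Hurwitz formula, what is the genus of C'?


Riemann-Hurwitz formula: 2g' - 2 = d(2g - 2) + R
Given: d = 4, g = 0, R = 10
2g' - 2 = 4*(2*0 - 2) + 10
2g' - 2 = 4*(-2) + 10
2g' - 2 = -8 + 10 = 2
2g' = 4
g' = 2

2


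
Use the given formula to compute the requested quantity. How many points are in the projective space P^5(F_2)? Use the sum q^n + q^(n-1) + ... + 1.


P^5(F_2) has (q^(n+1) - 1)/(q - 1) points.
= 2^5 + 2^4 + 2^3 + 2^2 + 2^1 + 2^0
= 32 + 16 + 8 + 4 + 2 + 1
= 63

63


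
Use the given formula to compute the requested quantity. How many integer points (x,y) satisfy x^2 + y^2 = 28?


Systematically check integer values of x where x^2 <= 28.
For each valid x, check if 28 - x^2 is a perfect square.
Total integer solutions found: 0

0


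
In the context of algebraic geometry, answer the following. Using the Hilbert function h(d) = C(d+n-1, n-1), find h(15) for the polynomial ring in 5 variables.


The Hilbert function for the polynomial ring in 5 variables is:
h(d) = C(d+n-1, n-1)
h(15) = C(15+5-1, 5-1) = C(19, 4)
= 19! / (4! * 15!)
= 3876

3876


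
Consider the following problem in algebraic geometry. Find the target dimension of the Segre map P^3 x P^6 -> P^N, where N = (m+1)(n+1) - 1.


The Segre embedding maps P^m x P^n into P^N via
all products of coordinates from each factor.
N = (m+1)(n+1) - 1
N = (3+1)(6+1) - 1
N = 4*7 - 1
N = 28 - 1 = 27

27


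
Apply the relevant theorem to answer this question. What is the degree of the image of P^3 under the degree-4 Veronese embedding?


The Veronese variety v_4(P^3) has degree d^r.
d^r = 4^3 = 64

64


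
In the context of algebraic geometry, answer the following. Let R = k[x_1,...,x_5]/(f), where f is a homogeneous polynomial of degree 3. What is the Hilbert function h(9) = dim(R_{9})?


For R = k[x_1,...,x_n]/(f) with f homogeneous of degree e:
The Hilbert series is (1 - t^e)/(1 - t)^n.
So h(d) = C(d+n-1, n-1) - C(d-e+n-1, n-1) for d >= e.
With n=5, e=3, d=9:
C(9+5-1, 5-1) = C(13, 4) = 715
C(9-3+5-1, 5-1) = C(10, 4) = 210
h(9) = 715 - 210 = 505

505


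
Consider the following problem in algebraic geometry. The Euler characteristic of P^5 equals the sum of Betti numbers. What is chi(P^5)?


The complex projective space P^5 has one cell in each even real dimension 0, 2, ..., 10.
The cohomology groups are H^{2k}(P^5) = Z for k = 0,...,5, and 0 otherwise.
Euler characteristic = sum of Betti numbers = 1 per even-dimensional cohomology group.
chi(P^5) = 5 + 1 = 6

6


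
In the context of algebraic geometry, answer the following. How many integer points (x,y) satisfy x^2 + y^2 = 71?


Systematically check integer values of x where x^2 <= 71.
For each valid x, check if 71 - x^2 is a perfect square.
Total integer solutions found: 0

0


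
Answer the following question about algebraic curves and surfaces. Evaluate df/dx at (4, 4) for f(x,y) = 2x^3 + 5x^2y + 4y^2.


df/dx = 3*2*x^2 + 2*5*x^1*y
At (4,4): 3*2*4^2 + 2*5*4^1*4
= 96 + 160
= 256

256


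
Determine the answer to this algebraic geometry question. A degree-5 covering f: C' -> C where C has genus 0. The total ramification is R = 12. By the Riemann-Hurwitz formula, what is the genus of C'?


Riemann-Hurwitz formula: 2g' - 2 = d(2g - 2) + R
Given: d = 5, g = 0, R = 12
2g' - 2 = 5*(2*0 - 2) + 12
2g' - 2 = 5*(-2) + 12
2g' - 2 = -10 + 12 = 2
2g' = 4
g' = 2

2


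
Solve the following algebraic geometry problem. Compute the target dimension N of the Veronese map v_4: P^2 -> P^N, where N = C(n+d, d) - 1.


The Veronese embedding v_d: P^n -> P^N maps each point to all
degree-d monomials in n+1 homogeneous coordinates.
N = C(n+d, d) - 1
N = C(2+4, 4) - 1
N = C(6, 4) - 1
C(6, 4) = 15
N = 15 - 1 = 14

14


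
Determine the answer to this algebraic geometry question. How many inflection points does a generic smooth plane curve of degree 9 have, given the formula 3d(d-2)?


For a general smooth plane curve C of degree d, the inflection points are
the intersection of C with its Hessian curve, which has degree 3(d-2).
By Bezout, the total intersection number is d * 3(d-2) = 9 * 21 = 189.
For a general curve every flex is ordinary, so each contributes
multiplicity 1 to C·Hess(C), and the number of distinct inflection
points is 3d(d-2).
Inflection points = 3*9*(9-2) = 3*9*7 = 189

189


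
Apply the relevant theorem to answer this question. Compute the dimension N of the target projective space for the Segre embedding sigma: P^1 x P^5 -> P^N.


The Segre embedding maps P^m x P^n into P^N via
all products of coordinates from each factor.
N = (m+1)(n+1) - 1
N = (1+1)(5+1) - 1
N = 2*6 - 1
N = 12 - 1 = 11

11


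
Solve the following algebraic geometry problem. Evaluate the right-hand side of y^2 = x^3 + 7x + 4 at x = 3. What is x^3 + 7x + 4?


Compute x^3 + 7x + 4 at x = 3:
x^3 = 3^3 = 27
7*x = 7*3 = 21
Sum: 27 + 21 + 4 = 52

52


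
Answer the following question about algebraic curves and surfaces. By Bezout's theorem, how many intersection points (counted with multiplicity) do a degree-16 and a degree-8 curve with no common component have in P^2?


Bezout's theorem states the intersection count equals the product of degrees.
Intersection count = 16 * 8 = 128

128


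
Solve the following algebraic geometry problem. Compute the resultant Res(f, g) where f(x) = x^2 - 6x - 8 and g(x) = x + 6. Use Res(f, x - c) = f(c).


For Res(f, x - c), we evaluate f at x = c.
f(-6) = (-6)^2 - 6*(-6) - 8
= 36 + 36 - 8
= 72 - 8 = 64
Res(f, g) = 64

64


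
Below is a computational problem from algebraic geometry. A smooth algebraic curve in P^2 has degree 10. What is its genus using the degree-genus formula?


Using the genus formula for smooth plane curves:
g = (d-1)(d-2)/2
g = (10-1)(10-2)/2
g = 9*8/2
g = 72/2 = 36

36


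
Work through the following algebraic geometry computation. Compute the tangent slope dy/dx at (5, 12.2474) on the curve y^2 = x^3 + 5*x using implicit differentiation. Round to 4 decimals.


Using implicit differentiation of y^2 = x^3 + 5*x:
2y * dy/dx = 3x^2 + 5
dy/dx = (3x^2 + 5)/(2y)
Numerator: 3*5^2 + 5 = 80
Denominator: 2*12.2474 = 24.4948
dy/dx = 80/24.4948 = 3.2660

3.2660


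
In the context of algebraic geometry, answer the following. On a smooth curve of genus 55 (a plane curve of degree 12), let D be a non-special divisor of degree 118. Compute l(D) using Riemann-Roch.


First, compute the genus of a smooth plane curve of degree 12:
g = (d-1)(d-2)/2 = (12-1)(12-2)/2 = 55
For a non-special divisor D (i.e., h^1(D) = 0), Riemann-Roch gives:
l(D) = deg(D) - g + 1
Since deg(D) = 118 >= 2g - 1 = 109, D is non-special.
l(D) = 118 - 55 + 1 = 64

64


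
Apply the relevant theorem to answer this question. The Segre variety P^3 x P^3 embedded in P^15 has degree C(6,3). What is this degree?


The degree of the Segre variety P^3 x P^3 is C(m+n, m).
= C(6, 3)
= 20

20


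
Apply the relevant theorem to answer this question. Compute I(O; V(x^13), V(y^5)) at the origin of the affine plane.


The intersection multiplicity of V(x^a) and V(y^b) at the origin is:
I(O; V(x^13), V(y^5)) = dim_k(k[x,y]/(x^13, y^5))
A basis for k[x,y]/(x^13, y^5) is the set of monomials x^i * y^j
where 0 <= i < 13 and 0 <= j < 5.
The number of such monomials is 13 * 5 = 65

65


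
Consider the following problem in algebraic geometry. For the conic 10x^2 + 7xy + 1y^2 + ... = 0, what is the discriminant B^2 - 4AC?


The discriminant of a conic Ax^2 + Bxy + Cy^2 + ... = 0 is B^2 - 4AC.
B^2 = 7^2 = 49
4AC = 4*10*1 = 40
Discriminant = 49 - 40 = 9

9


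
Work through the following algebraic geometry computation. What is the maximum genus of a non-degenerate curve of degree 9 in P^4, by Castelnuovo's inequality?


Castelnuovo's bound: write d - 1 = m(r-1) + epsilon with 0 <= epsilon < r-1.
d - 1 = 9 - 1 = 8
r - 1 = 4 - 1 = 3
8 = 2*3 + 2, so m = 2, epsilon = 2
pi(d, r) = m(m-1)(r-1)/2 + m*epsilon
= 2*1*3/2 + 2*2
= 6/2 + 4
= 3 + 4 = 7

7


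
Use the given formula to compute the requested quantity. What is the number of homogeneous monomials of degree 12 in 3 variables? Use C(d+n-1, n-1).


The number of degree-12 monomials in 3 variables is C(d+n-1, n-1).
= C(12+3-1, 3-1) = C(14, 2)
= 91

91


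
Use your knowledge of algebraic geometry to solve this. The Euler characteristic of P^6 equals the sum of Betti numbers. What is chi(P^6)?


The complex projective space P^6 has one cell in each even real dimension 0, 2, ..., 12.
The cohomology groups are H^{2k}(P^6) = Z for k = 0,...,6, and 0 otherwise.
Euler characteristic = sum of Betti numbers = 1 per even-dimensional cohomology group.
chi(P^6) = 6 + 1 = 7

7


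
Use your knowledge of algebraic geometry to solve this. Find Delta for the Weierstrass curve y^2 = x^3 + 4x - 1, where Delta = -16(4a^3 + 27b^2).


Compute each component:
4a^3 = 4*4^3 = 4*64 = 256
27b^2 = 27*(-1)^2 = 27*1 = 27
4a^3 + 27b^2 = 256 + 27 = 283
Delta = -16*283 = -4528

-4528


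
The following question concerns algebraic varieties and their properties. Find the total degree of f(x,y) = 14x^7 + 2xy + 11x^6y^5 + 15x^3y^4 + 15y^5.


Examine each term for its total degree (sum of exponents).
  Term '14x^7' has total degree 7+0 = 7.
  Term '2xy' has total degree 1+1 = 2.
  Term '11x^6y^5' has total degree 6+5 = 11.
  Term '15x^3y^4' has total degree 3+4 = 7.
  Term '15y^5' has total degree 0+5 = 5.
The maximum total degree among all terms is 11.

11


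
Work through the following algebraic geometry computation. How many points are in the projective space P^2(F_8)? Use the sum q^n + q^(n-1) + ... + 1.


P^2(F_8) has (q^(n+1) - 1)/(q - 1) points.
= 8^2 + 8^1 + 8^0
= 64 + 8 + 1
= 73

73


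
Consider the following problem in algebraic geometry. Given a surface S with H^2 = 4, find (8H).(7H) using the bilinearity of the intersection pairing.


Using bilinearity of the intersection pairing on a surface S:
(aH).(bH) = ab * (H.H)
We have H^2 = 4.
D.E = (8H).(7H) = 8*7*4
= 56*4
= 224

224


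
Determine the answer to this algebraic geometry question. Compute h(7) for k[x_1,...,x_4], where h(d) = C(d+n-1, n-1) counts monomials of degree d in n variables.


The Hilbert function for the polynomial ring in 4 variables is:
h(d) = C(d+n-1, n-1)
h(7) = C(7+4-1, 4-1) = C(10, 3)
= 10! / (3! * 7!)
= 120

120


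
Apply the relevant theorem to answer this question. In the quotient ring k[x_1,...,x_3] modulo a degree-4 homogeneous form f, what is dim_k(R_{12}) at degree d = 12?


For R = k[x_1,...,x_n]/(f) with f homogeneous of degree e:
The Hilbert series is (1 - t^e)/(1 - t)^n.
So h(d) = C(d+n-1, n-1) - C(d-e+n-1, n-1) for d >= e.
With n=3, e=4, d=12:
C(12+3-1, 3-1) = C(14, 2) = 91
C(12-4+3-1, 3-1) = C(10, 2) = 45
h(12) = 91 - 45 = 46

46


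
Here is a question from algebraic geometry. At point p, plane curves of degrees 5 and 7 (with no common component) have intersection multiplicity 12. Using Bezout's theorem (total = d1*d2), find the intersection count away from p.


By Bezout's theorem, the total intersection number is d1 * d2.
Total = 5 * 7 = 35
Intersection multiplicity at p = 12
Remaining intersections = 35 - 12 = 23

23


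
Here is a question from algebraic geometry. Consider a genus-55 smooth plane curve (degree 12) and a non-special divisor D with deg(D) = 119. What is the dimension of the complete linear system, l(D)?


First, compute the genus of a smooth plane curve of degree 12:
g = (d-1)(d-2)/2 = (12-1)(12-2)/2 = 55
For a non-special divisor D (i.e., h^1(D) = 0), Riemann-Roch gives:
l(D) = deg(D) - g + 1
Since deg(D) = 119 >= 2g - 1 = 109, D is non-special.
l(D) = 119 - 55 + 1 = 65

65


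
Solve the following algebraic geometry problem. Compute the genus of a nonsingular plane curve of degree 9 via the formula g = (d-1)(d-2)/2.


Using the genus formula for smooth plane curves:
g = (d-1)(d-2)/2
g = (9-1)(9-2)/2
g = 8*7/2
g = 56/2 = 28

28


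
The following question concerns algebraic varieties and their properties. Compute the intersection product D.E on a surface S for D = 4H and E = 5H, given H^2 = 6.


Using bilinearity of the intersection pairing on a surface S:
(aH).(bH) = ab * (H.H)
We have H^2 = 6.
D.E = (4H).(5H) = 4*5*6
= 20*6
= 120

120


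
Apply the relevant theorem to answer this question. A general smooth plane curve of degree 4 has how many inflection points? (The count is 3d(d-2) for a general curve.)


For a general smooth plane curve C of degree d, the inflection points are
the intersection of C with its Hessian curve, which has degree 3(d-2).
By Bezout, the total intersection number is d * 3(d-2) = 4 * 6 = 24.
For a general curve every flex is ordinary, so each contributes
multiplicity 1 to C·Hess(C), and the number of distinct inflection
points is 3d(d-2).
Inflection points = 3*4*(4-2) = 3*4*2 = 24

24


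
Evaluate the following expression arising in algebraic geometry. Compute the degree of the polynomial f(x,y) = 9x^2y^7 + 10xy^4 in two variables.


Examine each term for its total degree (sum of exponents).
  Term '9x^2y^7' has total degree 2+7 = 9.
  Term '10xy^4' has total degree 1+4 = 5.
The maximum total degree among all terms is 9.

9


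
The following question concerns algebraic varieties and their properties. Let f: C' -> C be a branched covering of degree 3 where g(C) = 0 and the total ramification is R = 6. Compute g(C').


Riemann-Hurwitz formula: 2g' - 2 = d(2g - 2) + R
Given: d = 3, g = 0, R = 6
2g' - 2 = 3*(2*0 - 2) + 6
2g' - 2 = 3*(-2) + 6
2g' - 2 = -6 + 6 = 0
2g' = 2
g' = 1

1


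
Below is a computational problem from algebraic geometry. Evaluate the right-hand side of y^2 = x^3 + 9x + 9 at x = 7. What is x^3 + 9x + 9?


Compute x^3 + 9x + 9 at x = 7:
x^3 = 7^3 = 343
9*x = 9*7 = 63
Sum: 343 + 63 + 9 = 415

415


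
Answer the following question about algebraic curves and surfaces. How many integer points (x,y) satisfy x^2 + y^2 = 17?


Systematically check integer values of x where x^2 <= 17.
For each valid x, check if 17 - x^2 is a perfect square.
x=1: 17 - 1 = 16, sqrt = 4 (valid)
x=4: 17 - 16 = 1, sqrt = 1 (valid)
Total integer solutions found: 8

8


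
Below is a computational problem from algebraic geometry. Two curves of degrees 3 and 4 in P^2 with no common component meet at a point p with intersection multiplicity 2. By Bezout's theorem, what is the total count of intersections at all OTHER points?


By Bezout's theorem, the total intersection number is d1 * d2.
Total = 3 * 4 = 12
Intersection multiplicity at p = 2
Remaining intersections = 12 - 2 = 10

10


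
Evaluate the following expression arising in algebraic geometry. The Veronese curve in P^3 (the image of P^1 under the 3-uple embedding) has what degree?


The rational normal curve in P^3 is the image of P^1 under the 3-uple Veronese.
A general hyperplane in P^3 pulls back to a degree-3 form on P^1, which has 3 zeros,
so the curve meets a general hyperplane in 3 points. Degree = 3.

3


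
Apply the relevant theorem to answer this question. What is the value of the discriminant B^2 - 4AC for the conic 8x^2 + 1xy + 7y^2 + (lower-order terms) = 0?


The discriminant of a conic Ax^2 + Bxy + Cy^2 + ... = 0 is B^2 - 4AC.
B^2 = 1^2 = 1
4AC = 4*8*7 = 224
Discriminant = 1 - 224 = -223

-223


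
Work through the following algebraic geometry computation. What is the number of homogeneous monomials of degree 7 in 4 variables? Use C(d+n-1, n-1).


The number of degree-7 monomials in 4 variables is C(d+n-1, n-1).
= C(7+4-1, 4-1) = C(10, 3)
= 120

120


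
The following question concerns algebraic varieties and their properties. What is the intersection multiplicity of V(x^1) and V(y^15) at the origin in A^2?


The intersection multiplicity of V(x^a) and V(y^b) at the origin is:
I(O; V(x^1), V(y^15)) = dim_k(k[x,y]/(x^1, y^15))
A basis for k[x,y]/(x^1, y^15) is the set of monomials x^i * y^j
where 0 <= i < 1 and 0 <= j < 15.
The number of such monomials is 1 * 15 = 15

15


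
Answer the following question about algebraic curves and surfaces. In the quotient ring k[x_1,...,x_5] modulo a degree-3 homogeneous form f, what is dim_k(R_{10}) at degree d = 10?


For R = k[x_1,...,x_n]/(f) with f homogeneous of degree e:
The Hilbert series is (1 - t^e)/(1 - t)^n.
So h(d) = C(d+n-1, n-1) - C(d-e+n-1, n-1) for d >= e.
With n=5, e=3, d=10:
C(10+5-1, 5-1) = C(14, 4) = 1001
C(10-3+5-1, 5-1) = C(11, 4) = 330
h(10) = 1001 - 330 = 671

671


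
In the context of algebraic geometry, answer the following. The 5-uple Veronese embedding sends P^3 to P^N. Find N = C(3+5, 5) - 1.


The Veronese embedding v_d: P^n -> P^N maps each point to all
degree-d monomials in n+1 homogeneous coordinates.
N = C(n+d, d) - 1
N = C(3+5, 5) - 1
N = C(8, 5) - 1
C(8, 5) = 56
N = 56 - 1 = 55

55


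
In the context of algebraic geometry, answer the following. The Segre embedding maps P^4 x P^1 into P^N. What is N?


The Segre embedding maps P^m x P^n into P^N via
all products of coordinates from each factor.
N = (m+1)(n+1) - 1
N = (4+1)(1+1) - 1
N = 5*2 - 1
N = 10 - 1 = 9

9


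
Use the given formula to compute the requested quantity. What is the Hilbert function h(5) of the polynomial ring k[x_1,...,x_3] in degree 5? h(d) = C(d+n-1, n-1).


The Hilbert function for the polynomial ring in 3 variables is:
h(d) = C(d+n-1, n-1)
h(5) = C(5+3-1, 3-1) = C(7, 2)
= 7! / (2! * 5!)
= 21

21


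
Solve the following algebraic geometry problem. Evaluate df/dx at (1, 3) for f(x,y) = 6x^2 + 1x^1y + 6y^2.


df/dx = 2*6*x^1 + 1*1*x^0*y
At (1,3): 2*6*1^1 + 1*1*1^0*3
= 12 + 3
= 15

15


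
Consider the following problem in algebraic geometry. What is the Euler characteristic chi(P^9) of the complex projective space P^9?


The complex projective space P^9 has one cell in each even real dimension 0, 2, ..., 18.
The cohomology groups are H^{2k}(P^9) = Z for k = 0,...,9, and 0 otherwise.
Euler characteristic = sum of Betti numbers = 1 per even-dimensional cohomology group.
chi(P^9) = 9 + 1 = 10

10


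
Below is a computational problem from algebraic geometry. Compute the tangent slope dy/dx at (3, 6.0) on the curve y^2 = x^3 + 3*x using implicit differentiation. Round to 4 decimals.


Using implicit differentiation of y^2 = x^3 + 3*x:
2y * dy/dx = 3x^2 + 3
dy/dx = (3x^2 + 3)/(2y)
Numerator: 3*3^2 + 3 = 30
Denominator: 2*6.0 = 12.0
dy/dx = 30/12.0 = 2.5000

2.5000


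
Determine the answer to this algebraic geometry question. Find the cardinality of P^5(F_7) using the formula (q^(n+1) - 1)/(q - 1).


P^5(F_7) has (q^(n+1) - 1)/(q - 1) points.
= 7^5 + 7^4 + 7^3 + 7^2 + 7^1 + 7^0
= 16807 + 2401 + 343 + 49 + 7 + 1
= 19608

19608


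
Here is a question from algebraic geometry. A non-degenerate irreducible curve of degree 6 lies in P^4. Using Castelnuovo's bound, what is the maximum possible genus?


Castelnuovo's bound: write d - 1 = m(r-1) + epsilon with 0 <= epsilon < r-1.
d - 1 = 6 - 1 = 5
r - 1 = 4 - 1 = 3
5 = 1*3 + 2, so m = 1, epsilon = 2
pi(d, r) = m(m-1)(r-1)/2 + m*epsilon
= 1*0*3/2 + 1*2
= 0/2 + 2
= 0 + 2 = 2

2


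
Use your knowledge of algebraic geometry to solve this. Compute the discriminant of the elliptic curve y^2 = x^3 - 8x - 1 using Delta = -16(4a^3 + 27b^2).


Compute each component:
4a^3 = 4*(-8)^3 = 4*(-512) = -2048
27b^2 = 27*(-1)^2 = 27*1 = 27
4a^3 + 27b^2 = -2048 + 27 = -2021
Delta = -16*(-2021) = 32336

32336


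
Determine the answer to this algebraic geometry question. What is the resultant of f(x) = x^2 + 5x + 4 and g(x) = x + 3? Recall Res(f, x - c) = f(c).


For Res(f, x - c), we evaluate f at x = c.
f(-3) = (-3)^2 + 5*(-3) + 4
= 9 - 15 + 4
= -6 + 4 = -2
Res(f, g) = -2

-2


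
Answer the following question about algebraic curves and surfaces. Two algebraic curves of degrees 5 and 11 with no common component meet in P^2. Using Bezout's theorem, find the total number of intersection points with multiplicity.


Bezout's theorem states the intersection count equals the product of degrees.
Intersection count = 5 * 11 = 55

55


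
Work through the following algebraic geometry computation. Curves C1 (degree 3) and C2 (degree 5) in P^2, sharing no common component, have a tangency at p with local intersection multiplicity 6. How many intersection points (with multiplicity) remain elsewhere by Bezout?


By Bezout's theorem, the total intersection number is d1 * d2.
Total = 3 * 5 = 15
Intersection multiplicity at p = 6
Remaining intersections = 15 - 6 = 9

9


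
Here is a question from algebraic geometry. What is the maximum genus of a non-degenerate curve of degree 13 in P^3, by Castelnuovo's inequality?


Castelnuovo's bound: write d - 1 = m(r-1) + epsilon with 0 <= epsilon < r-1.
d - 1 = 13 - 1 = 12
r - 1 = 3 - 1 = 2
12 = 6*2 + 0, so m = 6, epsilon = 0
pi(d, r) = m(m-1)(r-1)/2 + m*epsilon
= 6*5*2/2 + 6*0
= 60/2 + 0
= 30 + 0 = 30

30


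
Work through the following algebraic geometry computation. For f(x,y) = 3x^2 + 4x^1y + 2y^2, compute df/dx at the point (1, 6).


df/dx = 2*3*x^1 + 1*4*x^0*y
At (1,6): 2*3*1^1 + 1*4*1^0*6
= 6 + 24
= 30

30


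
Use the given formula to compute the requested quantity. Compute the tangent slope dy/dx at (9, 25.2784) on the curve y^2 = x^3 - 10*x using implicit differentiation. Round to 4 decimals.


Using implicit differentiation of y^2 = x^3 - 10*x:
2y * dy/dx = 3x^2 - 10
dy/dx = (3x^2 - 10)/(2y)
Numerator: 3*9^2 - 10 = 233
Denominator: 2*25.2784 = 50.5568
dy/dx = 233/50.5568 = 4.6087

4.6087


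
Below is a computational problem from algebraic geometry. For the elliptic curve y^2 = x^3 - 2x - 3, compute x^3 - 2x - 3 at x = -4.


Compute x^3 - 2x - 3 at x = -4:
x^3 = (-4)^3 = -64
(-2)*x = (-2)*(-4) = 8
Sum: -64 + 8 - 3 = -59

-59


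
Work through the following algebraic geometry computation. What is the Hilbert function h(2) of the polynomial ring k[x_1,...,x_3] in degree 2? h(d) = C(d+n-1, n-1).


The Hilbert function for the polynomial ring in 3 variables is:
h(d) = C(d+n-1, n-1)
h(2) = C(2+3-1, 3-1) = C(4, 2)
= 4! / (2! * 2!)
= 6

6


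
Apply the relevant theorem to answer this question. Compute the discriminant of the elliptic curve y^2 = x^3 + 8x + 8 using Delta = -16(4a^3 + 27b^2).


Compute each component:
4a^3 = 4*8^3 = 4*512 = 2048
27b^2 = 27*8^2 = 27*64 = 1728
4a^3 + 27b^2 = 2048 + 1728 = 3776
Delta = -16*3776 = -60416

-60416


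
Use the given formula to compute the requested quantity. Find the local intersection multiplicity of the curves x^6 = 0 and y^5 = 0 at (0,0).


The intersection multiplicity of V(x^a) and V(y^b) at the origin is:
I(O; V(x^6), V(y^5)) = dim_k(k[x,y]/(x^6, y^5))
A basis for k[x,y]/(x^6, y^5) is the set of monomials x^i * y^j
where 0 <= i < 6 and 0 <= j < 5.
The number of such monomials is 6 * 5 = 30

30


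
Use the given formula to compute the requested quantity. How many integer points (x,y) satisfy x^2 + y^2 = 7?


Systematically check integer values of x where x^2 <= 7.
For each valid x, check if 7 - x^2 is a perfect square.
Total integer solutions found: 0

0


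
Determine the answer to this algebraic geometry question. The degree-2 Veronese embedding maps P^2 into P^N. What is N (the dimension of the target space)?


The Veronese embedding v_d: P^n -> P^N maps each point to all
degree-d monomials in n+1 homogeneous coordinates.
N = C(n+d, d) - 1
N = C(2+2, 2) - 1
N = C(4, 2) - 1
C(4, 2) = 6
N = 6 - 1 = 5

5


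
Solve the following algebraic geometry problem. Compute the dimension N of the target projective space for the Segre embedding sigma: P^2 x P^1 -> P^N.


The Segre embedding maps P^m x P^n into P^N via
all products of coordinates from each factor.
N = (m+1)(n+1) - 1
N = (2+1)(1+1) - 1
N = 3*2 - 1
N = 6 - 1 = 5

5


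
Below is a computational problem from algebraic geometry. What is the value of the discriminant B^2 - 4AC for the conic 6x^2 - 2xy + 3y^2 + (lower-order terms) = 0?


The discriminant of a conic Ax^2 + Bxy + Cy^2 + ... = 0 is B^2 - 4AC.
B^2 = (-2)^2 = 4
4AC = 4*6*3 = 72
Discriminant = 4 - 72 = -68

-68


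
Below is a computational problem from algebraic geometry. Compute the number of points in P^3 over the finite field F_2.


P^3(F_2) has (q^(n+1) - 1)/(q - 1) points.
= 2^3 + 2^2 + 2^1 + 2^0
= 8 + 4 + 2 + 1
= 15

15


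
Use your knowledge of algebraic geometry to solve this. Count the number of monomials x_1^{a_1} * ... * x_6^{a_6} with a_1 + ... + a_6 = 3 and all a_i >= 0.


The number of degree-3 monomials in 6 variables is C(d+n-1, n-1).
= C(3+6-1, 6-1) = C(8, 5)
= 56

56


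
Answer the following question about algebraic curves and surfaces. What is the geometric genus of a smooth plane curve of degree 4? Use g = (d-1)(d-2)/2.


Using the genus formula for smooth plane curves:
g = (d-1)(d-2)/2
g = (4-1)(4-2)/2
g = 3*2/2
g = 6/2 = 3

3


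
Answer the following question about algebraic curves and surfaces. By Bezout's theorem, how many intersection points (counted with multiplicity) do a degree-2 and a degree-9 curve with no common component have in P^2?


Bezout's theorem states the intersection count equals the product of degrees.
Intersection count = 2 * 9 = 18

18


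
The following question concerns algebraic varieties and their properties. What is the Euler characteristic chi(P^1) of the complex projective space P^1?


The complex projective space P^1 has one cell in each even real dimension 0, 2, ..., 2.
The cohomology groups are H^{2k}(P^1) = Z for k = 0,...,1, and 0 otherwise.
Euler characteristic = sum of Betti numbers = 1 per even-dimensional cohomology group.
chi(P^1) = 1 + 1 = 2

2


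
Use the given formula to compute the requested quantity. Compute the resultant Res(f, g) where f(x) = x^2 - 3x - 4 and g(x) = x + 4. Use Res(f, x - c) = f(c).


For Res(f, x - c), we evaluate f at x = c.
f(-4) = (-4)^2 - 3*(-4) - 4
= 16 + 12 - 4
= 28 - 4 = 24
Res(f, g) = 24

24


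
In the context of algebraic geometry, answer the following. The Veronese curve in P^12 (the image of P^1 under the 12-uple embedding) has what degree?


The rational normal curve in P^12 is the image of P^1 under the 12-uple Veronese.
A general hyperplane in P^12 pulls back to a degree-12 form on P^1, which has 12 zeros,
so the curve meets a general hyperplane in 12 points. Degree = 12.

12


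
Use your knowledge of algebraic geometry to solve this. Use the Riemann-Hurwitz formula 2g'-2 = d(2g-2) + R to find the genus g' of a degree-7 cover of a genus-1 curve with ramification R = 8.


Riemann-Hurwitz formula: 2g' - 2 = d(2g - 2) + R
Given: d = 7, g = 1, R = 8
2g' - 2 = 7*(2*1 - 2) + 8
2g' - 2 = 7*0 + 8
2g' - 2 = 0 + 8 = 8
2g' = 10
g' = 5

5


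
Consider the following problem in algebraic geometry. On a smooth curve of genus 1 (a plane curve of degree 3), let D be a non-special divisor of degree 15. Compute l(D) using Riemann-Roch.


First, compute the genus of a smooth plane curve of degree 3:
g = (d-1)(d-2)/2 = (3-1)(3-2)/2 = 1
For a non-special divisor D (i.e., h^1(D) = 0), Riemann-Roch gives:
l(D) = deg(D) - g + 1
Since deg(D) = 15 >= 2g - 1 = 1, D is non-special.
l(D) = 15 - 1 + 1 = 15

15


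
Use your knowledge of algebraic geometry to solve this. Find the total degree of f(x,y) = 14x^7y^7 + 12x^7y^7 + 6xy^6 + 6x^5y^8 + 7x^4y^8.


Examine each term for its total degree (sum of exponents).
  Term '14x^7y^7' has total degree 7+7 = 14.
  Term '12x^7y^7' has total degree 7+7 = 14.
  Term '6xy^6' has total degree 1+6 = 7.
  Term '6x^5y^8' has total degree 5+8 = 13.
  Term '7x^4y^8' has total degree 4+8 = 12.
The maximum total degree among all terms is 14.

14


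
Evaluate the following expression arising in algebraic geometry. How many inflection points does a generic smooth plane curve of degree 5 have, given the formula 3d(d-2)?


For a general smooth plane curve C of degree d, the inflection points are
the intersection of C with its Hessian curve, which has degree 3(d-2).
By Bezout, the total intersection number is d * 3(d-2) = 5 * 9 = 45.
For a general curve every flex is ordinary, so each contributes
multiplicity 1 to C·Hess(C), and the number of distinct inflection
points is 3d(d-2).
Inflection points = 3*5*(5-2) = 3*5*3 = 45

45


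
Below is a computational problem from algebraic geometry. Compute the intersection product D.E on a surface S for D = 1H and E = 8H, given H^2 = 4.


Using bilinearity of the intersection pairing on a surface S:
(aH).(bH) = ab * (H.H)
We have H^2 = 4.
D.E = (1H).(8H) = 1*8*4
= 8*4
= 32

32


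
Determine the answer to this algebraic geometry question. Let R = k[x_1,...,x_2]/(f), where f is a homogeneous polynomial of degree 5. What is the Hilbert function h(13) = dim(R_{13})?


For R = k[x_1,...,x_n]/(f) with f homogeneous of degree e:
The Hilbert series is (1 - t^e)/(1 - t)^n.
So h(d) = C(d+n-1, n-1) - C(d-e+n-1, n-1) for d >= e.
With n=2, e=5, d=13:
C(13+2-1, 2-1) = C(14, 1) = 14
C(13-5+2-1, 2-1) = C(9, 1) = 9
h(13) = 14 - 9 = 5

5


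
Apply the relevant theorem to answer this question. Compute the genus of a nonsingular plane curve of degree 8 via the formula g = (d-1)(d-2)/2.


Using the genus formula for smooth plane curves:
g = (d-1)(d-2)/2
g = (8-1)(8-2)/2
g = 7*6/2
g = 42/2 = 21

21
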